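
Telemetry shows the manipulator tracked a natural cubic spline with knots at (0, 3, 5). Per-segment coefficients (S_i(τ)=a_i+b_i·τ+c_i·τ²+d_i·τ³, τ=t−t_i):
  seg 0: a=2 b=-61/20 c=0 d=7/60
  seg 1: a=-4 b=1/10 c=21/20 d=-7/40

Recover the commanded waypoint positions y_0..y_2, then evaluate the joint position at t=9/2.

y_0 = S_0(0) = a_0 = 2
y_1 = S_1(0) = a_1 = -4
y_2 = S_1(2) = -1
t_q=9/2 is in segment 1 (τ=3/2); S_1(τ)=-133/64

y_0=2 y_1=-4 y_2=-1
S(9/2) = -133/64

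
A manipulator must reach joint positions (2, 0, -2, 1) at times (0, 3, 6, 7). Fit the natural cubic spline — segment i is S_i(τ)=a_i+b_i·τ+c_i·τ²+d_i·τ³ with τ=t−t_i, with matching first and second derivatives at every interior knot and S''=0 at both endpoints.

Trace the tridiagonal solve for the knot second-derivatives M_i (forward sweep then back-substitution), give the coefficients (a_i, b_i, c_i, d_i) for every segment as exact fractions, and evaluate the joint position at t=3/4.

Δ: Δ0=-2/3, Δ1=-2/3, Δ2=3
row 1: diag=12, rhs=0; c'=1/4, d'=0
row 2: denom=8−3·1/4=29/4; d'=(22−3·0)/(29/4)=88/29
back: M2=88/29
back: M1=0−1/4·88/29=-22/29
M: M0=0, M1=-22/29, M2=88/29, M3=0
seg 0: a=2, c=M0/2=0, d=(M1−M0)/(6·3)=-11/261, b=Δ0−h0·(2M0+M1)/6=-25/87
seg 1: a=0, c=M1/2=-11/29, d=(M2−M1)/(6·3)=55/261, b=Δ1−h1·(2M1+M2)/6=-124/87
seg 2: a=-2, c=M2/2=44/29, d=(M3−M2)/(6·1)=-44/87, b=Δ2−h2·(2M2+M3)/6=173/87
t_q=3/4 → seg 0, τ=3/4; S=2+-25/87·τ+0·τ²+-11/261·τ³=3279/1856

  seg 0: a=2 b=-25/87 c=0 d=-11/261
  seg 1: a=0 b=-124/87 c=-11/29 d=55/261
  seg 2: a=-2 b=173/87 c=44/29 d=-44/87
S(3/4) = 3279/1856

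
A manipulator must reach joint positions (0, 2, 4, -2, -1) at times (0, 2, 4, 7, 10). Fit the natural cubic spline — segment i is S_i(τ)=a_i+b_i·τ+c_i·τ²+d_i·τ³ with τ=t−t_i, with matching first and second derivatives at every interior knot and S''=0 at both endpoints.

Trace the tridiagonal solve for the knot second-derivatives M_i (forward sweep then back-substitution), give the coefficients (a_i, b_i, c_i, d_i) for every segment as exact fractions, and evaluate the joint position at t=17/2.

Δ: Δ0=1, Δ1=1, Δ2=-2, Δ3=1/3
row 1: diag=8, rhs=0; c'=1/4, d'=0
row 2: denom=10−2·1/4=19/2; d'=(-18−2·0)/(19/2)=-36/19
row 3: denom=12−3·6/19=210/19; d'=(14−3·-36/19)/(210/19)=187/105
back: M3=187/105
back: M2=-36/19−6/19·187/105=-86/35
back: M1=0−1/4·-86/35=43/70
M: M0=0, M1=43/70, M2=-86/35, M3=187/105, M4=0
seg 0: a=0, c=M0/2=0, d=(M1−M0)/(6·2)=43/840, b=Δ0−h0·(2M0+M1)/6=167/210
seg 1: a=2, c=M1/2=43/140, d=(M2−M1)/(6·2)=-43/168, b=Δ1−h1·(2M1+M2)/6=148/105
seg 2: a=4, c=M2/2=-43/35, d=(M3−M2)/(6·3)=89/378, b=Δ2−h2·(2M2+M3)/6=-13/30
seg 3: a=-2, c=M3/2=187/210, d=(M4−M3)/(6·3)=-187/1890, b=Δ3−h3·(2M3+M4)/6=-152/105
t_q=17/2 → seg 3, τ=3/2; S=-2+-152/105·τ+187/210·τ²+-187/1890·τ³=-1401/560

  seg 0: a=0 b=167/210 c=0 d=43/840
  seg 1: a=2 b=148/105 c=43/140 d=-43/168
  seg 2: a=4 b=-13/30 c=-43/35 d=89/378
  seg 3: a=-2 b=-152/105 c=187/210 d=-187/1890
S(17/2) = -1401/560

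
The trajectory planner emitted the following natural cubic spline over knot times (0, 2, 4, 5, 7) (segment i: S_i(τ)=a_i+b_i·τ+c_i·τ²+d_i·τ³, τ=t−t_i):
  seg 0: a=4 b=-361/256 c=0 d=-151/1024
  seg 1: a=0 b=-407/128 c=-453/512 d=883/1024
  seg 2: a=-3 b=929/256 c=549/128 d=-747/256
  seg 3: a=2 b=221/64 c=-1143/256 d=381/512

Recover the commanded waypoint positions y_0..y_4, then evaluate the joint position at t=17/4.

y_0=4 y_1=0 y_2=-3 y_3=2 y_4=-3
S(17/4) = -30643/16384

y_0 = S_0(0) = a_0 = 4
y_1 = S_1(0) = a_1 = 0
y_2 = S_2(0) = a_2 = -3
y_3 = S_3(0) = a_3 = 2
y_4 = S_3(2) = -3
t_q=17/4 is in segment 2 (τ=1/4); S_2(τ)=-30643/16384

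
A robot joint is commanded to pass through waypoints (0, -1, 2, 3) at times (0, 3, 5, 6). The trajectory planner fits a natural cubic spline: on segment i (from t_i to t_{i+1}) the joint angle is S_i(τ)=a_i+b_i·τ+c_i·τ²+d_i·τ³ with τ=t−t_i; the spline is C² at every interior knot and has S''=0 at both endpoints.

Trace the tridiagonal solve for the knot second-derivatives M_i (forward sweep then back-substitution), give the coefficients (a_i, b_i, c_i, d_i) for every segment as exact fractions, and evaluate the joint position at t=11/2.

Δ: Δ0=-1/3, Δ1=3/2, Δ2=1
row 1: diag=10, rhs=11; c'=1/5, d'=11/10
row 2: denom=6−2·1/5=28/5; d'=(-3−2·11/10)/(28/5)=-13/14
back: M2=-13/14
back: M1=11/10−1/5·-13/14=9/7
M: M0=0, M1=9/7, M2=-13/14, M3=0
seg 0: a=0, c=M0/2=0, d=(M1−M0)/(6·3)=1/14, b=Δ0−h0·(2M0+M1)/6=-41/42
seg 1: a=-1, c=M1/2=9/14, d=(M2−M1)/(6·2)=-31/168, b=Δ1−h1·(2M1+M2)/6=20/21
seg 2: a=2, c=M2/2=-13/28, d=(M3−M2)/(6·1)=13/84, b=Δ2−h2·(2M2+M3)/6=55/42
t_q=11/2 → seg 2, τ=1/2; S=2+55/42·τ+-13/28·τ²+13/84·τ³=573/224

  seg 0: a=0 b=-41/42 c=0 d=1/14
  seg 1: a=-1 b=20/21 c=9/14 d=-31/168
  seg 2: a=2 b=55/42 c=-13/28 d=13/84
S(11/2) = 573/224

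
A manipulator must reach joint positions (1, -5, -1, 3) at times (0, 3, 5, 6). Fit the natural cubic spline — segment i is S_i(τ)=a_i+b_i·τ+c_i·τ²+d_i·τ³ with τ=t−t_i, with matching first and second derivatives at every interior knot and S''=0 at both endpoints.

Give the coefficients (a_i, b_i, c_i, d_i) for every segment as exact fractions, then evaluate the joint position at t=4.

Δ: Δ0=-2, Δ1=2, Δ2=4
row 1: diag=10, rhs=24; c'=1/5, d'=12/5
row 2: denom=6−2·1/5=28/5; d'=(12−2·12/5)/(28/5)=9/7
back: M2=9/7
back: M1=12/5−1/5·9/7=15/7
M: M0=0, M1=15/7, M2=9/7, M3=0
seg 0: a=1, c=M0/2=0, d=(M1−M0)/(6·3)=5/42, b=Δ0−h0·(2M0+M1)/6=-43/14
seg 1: a=-5, c=M1/2=15/14, d=(M2−M1)/(6·2)=-1/14, b=Δ1−h1·(2M1+M2)/6=1/7
seg 2: a=-1, c=M2/2=9/14, d=(M3−M2)/(6·1)=-3/14, b=Δ2−h2·(2M2+M3)/6=25/7
t_q=4 → seg 1, τ=1; S=-5+1/7·τ+15/14·τ²+-1/14·τ³=-27/7

  seg 0: a=1 b=-43/14 c=0 d=5/42
  seg 1: a=-5 b=1/7 c=15/14 d=-1/14
  seg 2: a=-1 b=25/7 c=9/14 d=-3/14
S(4) = -27/7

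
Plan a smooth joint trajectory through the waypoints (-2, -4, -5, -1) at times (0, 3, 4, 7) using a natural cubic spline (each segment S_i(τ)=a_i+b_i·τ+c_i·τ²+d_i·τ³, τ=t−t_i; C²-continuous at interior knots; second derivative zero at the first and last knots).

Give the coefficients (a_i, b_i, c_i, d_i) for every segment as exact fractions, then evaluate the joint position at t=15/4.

  seg 0: a=-2 b=-3/7 c=0 d=-5/189
  seg 1: a=-4 b=-8/7 c=-5/21 d=8/21
  seg 2: a=-5 b=-10/21 c=19/21 d=-19/189
S(15/4) = -541/112

Δ: Δ0=-2/3, Δ1=-1, Δ2=4/3
row 1: diag=8, rhs=-2; c'=1/8, d'=-1/4
row 2: denom=8−1·1/8=63/8; d'=(14−1·-1/4)/(63/8)=38/21
back: M2=38/21
back: M1=-1/4−1/8·38/21=-10/21
M: M0=0, M1=-10/21, M2=38/21, M3=0
seg 0: a=-2, c=M0/2=0, d=(M1−M0)/(6·3)=-5/189, b=Δ0−h0·(2M0+M1)/6=-3/7
seg 1: a=-4, c=M1/2=-5/21, d=(M2−M1)/(6·1)=8/21, b=Δ1−h1·(2M1+M2)/6=-8/7
seg 2: a=-5, c=M2/2=19/21, d=(M3−M2)/(6·3)=-19/189, b=Δ2−h2·(2M2+M3)/6=-10/21
t_q=15/4 → seg 1, τ=3/4; S=-4+-8/7·τ+-5/21·τ²+8/21·τ³=-541/112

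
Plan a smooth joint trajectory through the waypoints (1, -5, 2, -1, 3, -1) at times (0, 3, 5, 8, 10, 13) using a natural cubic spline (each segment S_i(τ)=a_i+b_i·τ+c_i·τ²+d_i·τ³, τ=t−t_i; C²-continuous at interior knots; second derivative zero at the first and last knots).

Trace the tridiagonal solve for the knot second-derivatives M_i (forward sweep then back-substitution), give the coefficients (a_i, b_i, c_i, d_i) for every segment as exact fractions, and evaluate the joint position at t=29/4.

  seg 0: a=1 b=-11413/2772 c=0 d=5869/24948
  seg 1: a=-5 b=3097/1386 c=5869/2772 d=-4115/5544
  seg 2: a=2 b=415/231 c=-1619/693 d=139/297
  seg 3: a=-1 b=32/77 c=1300/693 d=-751/1386
  seg 4: a=3 b=982/693 c=-953/693 d=953/6237
S(29/4) = -2237/4928

Δ: Δ0=-2, Δ1=7/2, Δ2=-1, Δ3=2, Δ4=-4/3
row 1: diag=10, rhs=33; c'=1/5, d'=33/10
row 2: denom=10−2·1/5=48/5; d'=(-27−2·33/10)/(48/5)=-7/2
row 3: denom=10−3·5/16=145/16; d'=(18−3·-7/2)/(145/16)=456/145
row 4: denom=10−2·32/145=1386/145; d'=(-20−2·456/145)/(1386/145)=-1906/693
back: M4=-1906/693
back: M3=456/145−32/145·-1906/693=2600/693
back: M2=-7/2−5/16·2600/693=-3238/693
back: M1=33/10−1/5·-3238/693=5869/1386
M: M0=0, M1=5869/1386, M2=-3238/693, M3=2600/693, M4=-1906/693, M5=0
seg 0: a=1, c=M0/2=0, d=(M1−M0)/(6·3)=5869/24948, b=Δ0−h0·(2M0+M1)/6=-11413/2772
seg 1: a=-5, c=M1/2=5869/2772, d=(M2−M1)/(6·2)=-4115/5544, b=Δ1−h1·(2M1+M2)/6=3097/1386
seg 2: a=2, c=M2/2=-1619/693, d=(M3−M2)/(6·3)=139/297, b=Δ2−h2·(2M2+M3)/6=415/231
seg 3: a=-1, c=M3/2=1300/693, d=(M4−M3)/(6·2)=-751/1386, b=Δ3−h3·(2M3+M4)/6=32/77
seg 4: a=3, c=M4/2=-953/693, d=(M5−M4)/(6·3)=953/6237, b=Δ4−h4·(2M4+M5)/6=982/693
t_q=29/4 → seg 2, τ=9/4; S=2+415/231·τ+-1619/693·τ²+139/297·τ³=-2237/4928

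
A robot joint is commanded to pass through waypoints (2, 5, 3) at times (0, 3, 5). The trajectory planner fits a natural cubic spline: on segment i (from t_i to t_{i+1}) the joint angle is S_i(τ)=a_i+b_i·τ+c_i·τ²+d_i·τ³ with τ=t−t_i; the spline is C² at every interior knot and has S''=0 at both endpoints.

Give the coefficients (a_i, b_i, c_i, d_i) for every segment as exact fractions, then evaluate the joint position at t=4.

  seg 0: a=2 b=8/5 c=0 d=-1/15
  seg 1: a=5 b=-1/5 c=-3/5 d=1/10
S(4) = 43/10

Δ: Δ0=1, Δ1=-1
row 1: diag=10, rhs=-12; c'=1/5, d'=-6/5
back: M1=-6/5
M: M0=0, M1=-6/5, M2=0
seg 0: a=2, c=M0/2=0, d=(M1−M0)/(6·3)=-1/15, b=Δ0−h0·(2M0+M1)/6=8/5
seg 1: a=5, c=M1/2=-3/5, d=(M2−M1)/(6·2)=1/10, b=Δ1−h1·(2M1+M2)/6=-1/5
t_q=4 → seg 1, τ=1; S=5+-1/5·τ+-3/5·τ²+1/10·τ³=43/10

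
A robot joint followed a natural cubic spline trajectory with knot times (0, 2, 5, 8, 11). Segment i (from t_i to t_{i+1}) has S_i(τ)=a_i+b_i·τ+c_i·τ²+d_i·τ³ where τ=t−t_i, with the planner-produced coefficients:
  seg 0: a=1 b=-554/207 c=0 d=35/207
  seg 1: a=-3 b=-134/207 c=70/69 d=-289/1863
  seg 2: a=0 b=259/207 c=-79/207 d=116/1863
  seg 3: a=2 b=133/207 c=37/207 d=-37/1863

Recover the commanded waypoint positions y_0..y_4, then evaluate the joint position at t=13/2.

y_0=1 y_1=-3 y_2=0 y_3=2 y_4=5
S(13/2) = 113/92

y_0 = S_0(0) = a_0 = 1
y_1 = S_1(0) = a_1 = -3
y_2 = S_2(0) = a_2 = 0
y_3 = S_3(0) = a_3 = 2
y_4 = S_3(3) = 5
t_q=13/2 is in segment 2 (τ=3/2); S_2(τ)=113/92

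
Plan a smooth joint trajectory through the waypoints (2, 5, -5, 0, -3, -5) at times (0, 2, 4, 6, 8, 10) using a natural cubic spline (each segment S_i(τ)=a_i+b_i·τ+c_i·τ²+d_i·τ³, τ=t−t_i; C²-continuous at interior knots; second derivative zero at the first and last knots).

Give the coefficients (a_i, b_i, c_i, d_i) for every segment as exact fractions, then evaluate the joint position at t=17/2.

Δ: Δ0=3/2, Δ1=-5, Δ2=5/2, Δ3=-3/2, Δ4=-1
row 1: diag=8, rhs=-39; c'=1/4, d'=-39/8
row 2: denom=8−2·1/4=15/2; d'=(45−2·-39/8)/(15/2)=73/10
row 3: denom=8−2·4/15=112/15; d'=(-24−2·73/10)/(112/15)=-579/112
row 4: denom=8−2·15/56=209/28; d'=(3−2·-579/112)/(209/28)=747/418
back: M4=747/418
back: M3=-579/112−15/56·747/418=-2361/418
back: M2=73/10−4/15·-2361/418=3681/418
back: M1=-39/8−1/4·3681/418=-1479/209
M: M0=0, M1=-1479/209, M2=3681/418, M3=-2361/418, M4=747/418, M5=0
seg 0: a=2, c=M0/2=0, d=(M1−M0)/(6·2)=-493/836, b=Δ0−h0·(2M0+M1)/6=1613/418
seg 1: a=5, c=M1/2=-1479/418, d=(M2−M1)/(6·2)=2213/1672, b=Δ1−h1·(2M1+M2)/6=-1345/418
seg 2: a=-5, c=M2/2=3681/836, d=(M3−M2)/(6·2)=-53/44, b=Δ2−h2·(2M2+M3)/6=-311/209
seg 3: a=0, c=M3/2=-2361/836, d=(M4−M3)/(6·2)=259/418, b=Δ3−h3·(2M3+M4)/6=349/209
seg 4: a=-3, c=M4/2=747/836, d=(M5−M4)/(6·2)=-249/1672, b=Δ4−h4·(2M4+M5)/6=-458/209
t_q=17/2 → seg 4, τ=1/2; S=-3+-458/209·τ+747/836·τ²+-249/1672·τ³=-52045/13376

  seg 0: a=2 b=1613/418 c=0 d=-493/836
  seg 1: a=5 b=-1345/418 c=-1479/418 d=2213/1672
  seg 2: a=-5 b=-311/209 c=3681/836 d=-53/44
  seg 3: a=0 b=349/209 c=-2361/836 d=259/418
  seg 4: a=-3 b=-458/209 c=747/836 d=-249/1672
S(17/2) = -52045/13376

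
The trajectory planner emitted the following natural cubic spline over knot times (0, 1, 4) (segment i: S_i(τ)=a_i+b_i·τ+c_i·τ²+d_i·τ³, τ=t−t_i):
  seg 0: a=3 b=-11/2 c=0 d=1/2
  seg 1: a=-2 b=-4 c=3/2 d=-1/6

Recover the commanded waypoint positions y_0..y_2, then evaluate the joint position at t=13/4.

y_0 = S_0(0) = a_0 = 3
y_1 = S_1(0) = a_1 = -2
y_2 = S_1(3) = -5
t_q=13/4 is in segment 1 (τ=9/4); S_1(τ)=-679/128

y_0=3 y_1=-2 y_2=-5
S(13/4) = -679/128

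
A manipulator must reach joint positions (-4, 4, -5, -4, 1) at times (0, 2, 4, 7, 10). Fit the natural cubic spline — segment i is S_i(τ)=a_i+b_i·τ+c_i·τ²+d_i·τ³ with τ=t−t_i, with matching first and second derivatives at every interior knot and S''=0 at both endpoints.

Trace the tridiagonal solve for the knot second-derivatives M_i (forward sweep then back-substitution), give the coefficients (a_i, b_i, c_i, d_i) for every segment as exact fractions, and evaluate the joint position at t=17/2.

Δ: Δ0=4, Δ1=-9/2, Δ2=1/3, Δ3=5/3
row 1: diag=8, rhs=-51; c'=1/4, d'=-51/8
row 2: denom=10−2·1/4=19/2; d'=(29−2·-51/8)/(19/2)=167/38
row 3: denom=12−3·6/19=210/19; d'=(8−3·167/38)/(210/19)=-197/420
back: M3=-197/420
back: M2=167/38−6/19·-197/420=159/35
back: M1=-51/8−1/4·159/35=-2103/280
M: M0=0, M1=-2103/280, M2=159/35, M3=-197/420, M4=0
seg 0: a=-4, c=M0/2=0, d=(M1−M0)/(6·2)=-701/1120, b=Δ0−h0·(2M0+M1)/6=1821/280
seg 1: a=4, c=M1/2=-2103/560, d=(M2−M1)/(6·2)=225/224, b=Δ1−h1·(2M1+M2)/6=-141/140
seg 2: a=-5, c=M2/2=159/70, d=(M3−M2)/(6·3)=-421/1512, b=Δ2−h2·(2M2+M3)/6=-159/40
seg 3: a=-4, c=M3/2=-197/840, d=(M4−M3)/(6·3)=197/7560, b=Δ3−h3·(2M3+M4)/6=299/140
t_q=17/2 → seg 3, τ=3/2; S=-4+299/140·τ+-197/840·τ²+197/7560·τ³=-2769/2240

  seg 0: a=-4 b=1821/280 c=0 d=-701/1120
  seg 1: a=4 b=-141/140 c=-2103/560 d=225/224
  seg 2: a=-5 b=-159/40 c=159/70 d=-421/1512
  seg 3: a=-4 b=299/140 c=-197/840 d=197/7560
S(17/2) = -2769/2240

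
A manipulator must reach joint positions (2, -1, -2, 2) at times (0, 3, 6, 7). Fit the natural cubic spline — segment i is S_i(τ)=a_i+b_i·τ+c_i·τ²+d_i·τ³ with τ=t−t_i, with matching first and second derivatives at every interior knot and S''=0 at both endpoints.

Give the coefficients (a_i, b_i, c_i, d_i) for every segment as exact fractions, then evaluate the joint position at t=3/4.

  seg 0: a=2 b=-64/87 c=0 d=-23/783
  seg 1: a=-1 b=-133/87 c=-23/87 d=173/783
  seg 2: a=-2 b=248/87 c=50/29 d=-50/87
S(3/4) = 2665/1856

Δ: Δ0=-1, Δ1=-1/3, Δ2=4
row 1: diag=12, rhs=4; c'=1/4, d'=1/3
row 2: denom=8−3·1/4=29/4; d'=(26−3·1/3)/(29/4)=100/29
back: M2=100/29
back: M1=1/3−1/4·100/29=-46/87
M: M0=0, M1=-46/87, M2=100/29, M3=0
seg 0: a=2, c=M0/2=0, d=(M1−M0)/(6·3)=-23/783, b=Δ0−h0·(2M0+M1)/6=-64/87
seg 1: a=-1, c=M1/2=-23/87, d=(M2−M1)/(6·3)=173/783, b=Δ1−h1·(2M1+M2)/6=-133/87
seg 2: a=-2, c=M2/2=50/29, d=(M3−M2)/(6·1)=-50/87, b=Δ2−h2·(2M2+M3)/6=248/87
t_q=3/4 → seg 0, τ=3/4; S=2+-64/87·τ+0·τ²+-23/783·τ³=2665/1856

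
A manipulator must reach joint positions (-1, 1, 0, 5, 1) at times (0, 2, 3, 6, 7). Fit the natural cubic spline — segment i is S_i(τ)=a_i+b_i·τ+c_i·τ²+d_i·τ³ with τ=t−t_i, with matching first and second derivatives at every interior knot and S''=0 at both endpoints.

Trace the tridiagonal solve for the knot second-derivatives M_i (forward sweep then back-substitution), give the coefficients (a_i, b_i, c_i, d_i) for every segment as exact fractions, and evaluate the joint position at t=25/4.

Δ: Δ0=1, Δ1=-1, Δ2=5/3, Δ3=-4
row 1: diag=6, rhs=-12; c'=1/6, d'=-2
row 2: denom=8−1·1/6=47/6; d'=(16−1·-2)/(47/6)=108/47
row 3: denom=8−3·18/47=322/47; d'=(-34−3·108/47)/(322/47)=-961/161
back: M3=-961/161
back: M2=108/47−18/47·-961/161=738/161
back: M1=-2−1/6·738/161=-445/161
M: M0=0, M1=-445/161, M2=738/161, M3=-961/161, M4=0
seg 0: a=-1, c=M0/2=0, d=(M1−M0)/(6·2)=-445/1932, b=Δ0−h0·(2M0+M1)/6=928/483
seg 1: a=1, c=M1/2=-445/322, d=(M2−M1)/(6·1)=169/138, b=Δ1−h1·(2M1+M2)/6=-407/483
seg 2: a=0, c=M2/2=369/161, d=(M3−M2)/(6·3)=-1699/2898, b=Δ2−h2·(2M2+M3)/6=65/966
seg 3: a=5, c=M3/2=-961/322, d=(M4−M3)/(6·1)=961/966, b=Δ3−h3·(2M3+M4)/6=-971/483
t_q=25/4 → seg 3, τ=1/4; S=5+-971/483·τ+-961/322·τ²+961/966·τ³=12737/2944

  seg 0: a=-1 b=928/483 c=0 d=-445/1932
  seg 1: a=1 b=-407/483 c=-445/322 d=169/138
  seg 2: a=0 b=65/966 c=369/161 d=-1699/2898
  seg 3: a=5 b=-971/483 c=-961/322 d=961/966
S(25/4) = 12737/2944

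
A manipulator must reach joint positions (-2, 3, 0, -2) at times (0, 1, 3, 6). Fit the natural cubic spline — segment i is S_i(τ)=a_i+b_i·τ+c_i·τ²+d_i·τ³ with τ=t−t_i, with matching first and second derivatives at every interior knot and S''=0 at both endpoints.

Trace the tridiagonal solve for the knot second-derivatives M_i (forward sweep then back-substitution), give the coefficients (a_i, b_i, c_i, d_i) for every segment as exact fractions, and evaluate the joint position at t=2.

  seg 0: a=-2 b=130/21 c=0 d=-25/21
  seg 1: a=3 b=55/21 c=-25/7 d=127/168
  seg 2: a=0 b=-109/42 c=27/28 d=-3/28
S(2) = 157/56

Δ: Δ0=5, Δ1=-3/2, Δ2=-2/3
row 1: diag=6, rhs=-39; c'=1/3, d'=-13/2
row 2: denom=10−2·1/3=28/3; d'=(5−2·-13/2)/(28/3)=27/14
back: M2=27/14
back: M1=-13/2−1/3·27/14=-50/7
M: M0=0, M1=-50/7, M2=27/14, M3=0
seg 0: a=-2, c=M0/2=0, d=(M1−M0)/(6·1)=-25/21, b=Δ0−h0·(2M0+M1)/6=130/21
seg 1: a=3, c=M1/2=-25/7, d=(M2−M1)/(6·2)=127/168, b=Δ1−h1·(2M1+M2)/6=55/21
seg 2: a=0, c=M2/2=27/28, d=(M3−M2)/(6·3)=-3/28, b=Δ2−h2·(2M2+M3)/6=-109/42
t_q=2 → seg 1, τ=1; S=3+55/21·τ+-25/7·τ²+127/168·τ³=157/56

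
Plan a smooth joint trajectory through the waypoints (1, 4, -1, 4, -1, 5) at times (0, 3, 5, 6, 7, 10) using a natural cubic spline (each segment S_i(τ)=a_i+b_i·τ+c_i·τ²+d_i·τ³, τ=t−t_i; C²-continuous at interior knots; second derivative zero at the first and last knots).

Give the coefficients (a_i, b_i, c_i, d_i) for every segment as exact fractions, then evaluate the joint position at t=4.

Δ: Δ0=1, Δ1=-5/2, Δ2=5, Δ3=-5, Δ4=2
row 1: diag=10, rhs=-21; c'=1/5, d'=-21/10
row 2: denom=6−2·1/5=28/5; d'=(45−2·-21/10)/(28/5)=123/14
row 3: denom=4−1·5/28=107/28; d'=(-60−1·123/14)/(107/28)=-18
row 4: denom=8−1·28/107=828/107; d'=(42−1·-18)/(828/107)=535/69
back: M4=535/69
back: M3=-18−28/107·535/69=-1382/69
back: M2=123/14−5/28·-1382/69=853/69
back: M1=-21/10−1/5·853/69=-631/138
M: M0=0, M1=-631/138, M2=853/69, M3=-1382/69, M4=535/69, M5=0
seg 0: a=1, c=M0/2=0, d=(M1−M0)/(6·3)=-631/2484, b=Δ0−h0·(2M0+M1)/6=907/276
seg 1: a=4, c=M1/2=-631/276, d=(M2−M1)/(6·2)=779/552, b=Δ1−h1·(2M1+M2)/6=-493/138
seg 2: a=-1, c=M2/2=853/138, d=(M3−M2)/(6·1)=-745/138, b=Δ2−h2·(2M2+M3)/6=97/23
seg 3: a=4, c=M3/2=-691/69, d=(M4−M3)/(6·1)=213/46, b=Δ3−h3·(2M3+M4)/6=53/138
seg 4: a=-1, c=M4/2=535/138, d=(M5−M4)/(6·3)=-535/1242, b=Δ4−h4·(2M4+M5)/6=-397/69
t_q=4 → seg 1, τ=1; S=4+-493/138·τ+-631/276·τ²+779/552·τ³=-247/552

  seg 0: a=1 b=907/276 c=0 d=-631/2484
  seg 1: a=4 b=-493/138 c=-631/276 d=779/552
  seg 2: a=-1 b=97/23 c=853/138 d=-745/138
  seg 3: a=4 b=53/138 c=-691/69 d=213/46
  seg 4: a=-1 b=-397/69 c=535/138 d=-535/1242
S(4) = -247/552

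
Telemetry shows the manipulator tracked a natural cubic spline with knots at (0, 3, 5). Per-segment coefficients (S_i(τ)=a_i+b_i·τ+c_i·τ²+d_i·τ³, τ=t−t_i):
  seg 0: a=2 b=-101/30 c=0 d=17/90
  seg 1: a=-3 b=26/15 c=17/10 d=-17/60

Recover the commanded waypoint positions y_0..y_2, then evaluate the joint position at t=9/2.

y_0 = S_0(0) = a_0 = 2
y_1 = S_1(0) = a_1 = -3
y_2 = S_1(2) = 5
t_q=9/2 is in segment 1 (τ=3/2); S_1(τ)=79/32

y_0=2 y_1=-3 y_2=5
S(9/2) = 79/32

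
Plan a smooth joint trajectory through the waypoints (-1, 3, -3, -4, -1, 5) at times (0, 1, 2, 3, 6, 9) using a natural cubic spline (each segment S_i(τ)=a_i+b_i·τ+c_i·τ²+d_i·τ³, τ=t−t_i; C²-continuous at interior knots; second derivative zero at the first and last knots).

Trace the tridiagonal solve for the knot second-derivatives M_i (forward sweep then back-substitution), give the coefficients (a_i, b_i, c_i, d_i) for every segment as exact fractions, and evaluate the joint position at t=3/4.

Δ: Δ0=4, Δ1=-6, Δ2=-1, Δ3=1, Δ4=2
row 1: diag=4, rhs=-60; c'=1/4, d'=-15
row 2: denom=4−1·1/4=15/4; d'=(30−1·-15)/(15/4)=12
row 3: denom=8−1·4/15=116/15; d'=(12−1·12)/(116/15)=0
row 4: denom=12−3·45/116=1257/116; d'=(6−3·0)/(1257/116)=232/419
back: M4=232/419
back: M3=0−45/116·232/419=-90/419
back: M2=12−4/15·-90/419=5052/419
back: M1=-15−1/4·5052/419=-7548/419
M: M0=0, M1=-7548/419, M2=5052/419, M3=-90/419, M4=232/419, M5=0
seg 0: a=-1, c=M0/2=0, d=(M1−M0)/(6·1)=-1258/419, b=Δ0−h0·(2M0+M1)/6=2934/419
seg 1: a=3, c=M1/2=-3774/419, d=(M2−M1)/(6·1)=2100/419, b=Δ1−h1·(2M1+M2)/6=-840/419
seg 2: a=-3, c=M2/2=2526/419, d=(M3−M2)/(6·1)=-857/419, b=Δ2−h2·(2M2+M3)/6=-2088/419
seg 3: a=-4, c=M3/2=-45/419, d=(M4−M3)/(6·3)=161/3771, b=Δ3−h3·(2M3+M4)/6=393/419
seg 4: a=-1, c=M4/2=116/419, d=(M5−M4)/(6·3)=-116/3771, b=Δ4−h4·(2M4+M5)/6=606/419
t_q=3/4 → seg 0, τ=3/4; S=-1+2934/419·τ+0·τ²+-1258/419·τ³=40025/13408

  seg 0: a=-1 b=2934/419 c=0 d=-1258/419
  seg 1: a=3 b=-840/419 c=-3774/419 d=2100/419
  seg 2: a=-3 b=-2088/419 c=2526/419 d=-857/419
  seg 3: a=-4 b=393/419 c=-45/419 d=161/3771
  seg 4: a=-1 b=606/419 c=116/419 d=-116/3771
S(3/4) = 40025/13408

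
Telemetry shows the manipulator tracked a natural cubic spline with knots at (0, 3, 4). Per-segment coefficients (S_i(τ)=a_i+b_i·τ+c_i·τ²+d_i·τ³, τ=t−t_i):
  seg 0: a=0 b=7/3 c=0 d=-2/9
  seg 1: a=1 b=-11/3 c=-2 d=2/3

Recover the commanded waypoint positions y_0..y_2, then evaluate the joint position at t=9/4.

y_0 = S_0(0) = a_0 = 0
y_1 = S_1(0) = a_1 = 1
y_2 = S_1(1) = -4
t_q=9/4 is in segment 0 (τ=9/4); S_0(τ)=87/32

y_0=0 y_1=1 y_2=-4
S(9/4) = 87/32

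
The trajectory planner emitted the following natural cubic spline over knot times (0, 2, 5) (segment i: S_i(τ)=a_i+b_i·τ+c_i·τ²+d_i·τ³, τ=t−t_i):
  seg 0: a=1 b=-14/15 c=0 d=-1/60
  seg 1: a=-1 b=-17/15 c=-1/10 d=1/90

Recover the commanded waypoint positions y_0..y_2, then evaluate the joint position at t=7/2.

y_0 = S_0(0) = a_0 = 1
y_1 = S_1(0) = a_1 = -1
y_2 = S_1(3) = -5
t_q=7/2 is in segment 1 (τ=3/2); S_1(τ)=-231/80

y_0=1 y_1=-1 y_2=-5
S(7/2) = -231/80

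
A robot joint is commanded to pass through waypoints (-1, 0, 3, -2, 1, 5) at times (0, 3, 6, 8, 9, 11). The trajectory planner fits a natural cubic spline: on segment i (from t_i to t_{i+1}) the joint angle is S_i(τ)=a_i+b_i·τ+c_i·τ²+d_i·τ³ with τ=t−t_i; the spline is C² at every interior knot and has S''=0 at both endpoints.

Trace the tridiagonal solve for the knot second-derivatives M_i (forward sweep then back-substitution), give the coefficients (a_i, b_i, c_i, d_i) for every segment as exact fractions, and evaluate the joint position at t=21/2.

Δ: Δ0=1/3, Δ1=1, Δ2=-5/2, Δ3=3, Δ4=2
row 1: diag=12, rhs=4; c'=1/4, d'=1/3
row 2: denom=10−3·1/4=37/4; d'=(-21−3·1/3)/(37/4)=-88/37
row 3: denom=6−2·8/37=206/37; d'=(33−2·-88/37)/(206/37)=1397/206
row 4: denom=6−1·37/206=1199/206; d'=(-6−1·1397/206)/(1199/206)=-2633/1199
back: M4=-2633/1199
back: M3=1397/206−37/206·-2633/1199=8604/1199
back: M2=-88/37−8/37·8604/1199=-4712/1199
back: M1=1/3−1/4·-4712/1199=4733/3597
M: M0=0, M1=4733/3597, M2=-4712/1199, M3=8604/1199, M4=-2633/1199, M5=0
seg 0: a=-1, c=M0/2=0, d=(M1−M0)/(6·3)=4733/64746, b=Δ0−h0·(2M0+M1)/6=-2335/7194
seg 1: a=0, c=M1/2=4733/7194, d=(M2−M1)/(6·3)=-18869/64746, b=Δ1−h1·(2M1+M2)/6=5932/3597
seg 2: a=3, c=M2/2=-2356/1199, d=(M3−M2)/(6·2)=3329/3597, b=Δ2−h2·(2M2+M3)/6=-16345/7194
seg 3: a=-2, c=M3/2=4302/1199, d=(M4−M3)/(6·1)=-11237/7194, b=Δ3−h3·(2M3+M4)/6=637/654
seg 4: a=1, c=M4/2=-2633/2398, d=(M5−M4)/(6·2)=2633/14388, b=Δ4−h4·(2M4+M5)/6=12460/3597
t_q=21/2 → seg 4, τ=3/2; S=1+12460/3597·τ+-2633/2398·τ²+2633/14388·τ³=166637/38368

  seg 0: a=-1 b=-2335/7194 c=0 d=4733/64746
  seg 1: a=0 b=5932/3597 c=4733/7194 d=-18869/64746
  seg 2: a=3 b=-16345/7194 c=-2356/1199 d=3329/3597
  seg 3: a=-2 b=637/654 c=4302/1199 d=-11237/7194
  seg 4: a=1 b=12460/3597 c=-2633/2398 d=2633/14388
S(21/2) = 166637/38368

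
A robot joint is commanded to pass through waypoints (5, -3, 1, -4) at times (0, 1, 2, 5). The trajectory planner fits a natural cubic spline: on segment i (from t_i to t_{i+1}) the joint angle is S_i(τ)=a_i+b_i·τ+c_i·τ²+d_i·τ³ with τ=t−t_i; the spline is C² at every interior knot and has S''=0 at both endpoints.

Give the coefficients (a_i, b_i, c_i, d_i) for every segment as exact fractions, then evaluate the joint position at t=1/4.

  seg 0: a=5 b=-1049/93 c=0 d=305/93
  seg 1: a=-3 b=-134/93 c=305/31 d=-409/93
  seg 2: a=1 b=469/93 c=-104/31 d=104/279
S(1/4) = 4427/1984

Δ: Δ0=-8, Δ1=4, Δ2=-5/3
row 1: diag=4, rhs=72; c'=1/4, d'=18
row 2: denom=8−1·1/4=31/4; d'=(-34−1·18)/(31/4)=-208/31
back: M2=-208/31
back: M1=18−1/4·-208/31=610/31
M: M0=0, M1=610/31, M2=-208/31, M3=0
seg 0: a=5, c=M0/2=0, d=(M1−M0)/(6·1)=305/93, b=Δ0−h0·(2M0+M1)/6=-1049/93
seg 1: a=-3, c=M1/2=305/31, d=(M2−M1)/(6·1)=-409/93, b=Δ1−h1·(2M1+M2)/6=-134/93
seg 2: a=1, c=M2/2=-104/31, d=(M3−M2)/(6·3)=104/279, b=Δ2−h2·(2M2+M3)/6=469/93
t_q=1/4 → seg 0, τ=1/4; S=5+-1049/93·τ+0·τ²+305/93·τ³=4427/1984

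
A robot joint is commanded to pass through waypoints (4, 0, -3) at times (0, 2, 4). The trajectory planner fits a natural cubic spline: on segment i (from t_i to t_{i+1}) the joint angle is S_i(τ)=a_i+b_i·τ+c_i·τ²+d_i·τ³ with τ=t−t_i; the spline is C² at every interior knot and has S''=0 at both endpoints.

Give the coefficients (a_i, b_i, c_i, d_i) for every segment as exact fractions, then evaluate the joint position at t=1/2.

  seg 0: a=4 b=-17/8 c=0 d=1/32
  seg 1: a=0 b=-7/4 c=3/16 d=-1/32
S(1/2) = 753/256

Δ: Δ0=-2, Δ1=-3/2
row 1: diag=8, rhs=3; c'=1/4, d'=3/8
back: M1=3/8
M: M0=0, M1=3/8, M2=0
seg 0: a=4, c=M0/2=0, d=(M1−M0)/(6·2)=1/32, b=Δ0−h0·(2M0+M1)/6=-17/8
seg 1: a=0, c=M1/2=3/16, d=(M2−M1)/(6·2)=-1/32, b=Δ1−h1·(2M1+M2)/6=-7/4
t_q=1/2 → seg 0, τ=1/2; S=4+-17/8·τ+0·τ²+1/32·τ³=753/256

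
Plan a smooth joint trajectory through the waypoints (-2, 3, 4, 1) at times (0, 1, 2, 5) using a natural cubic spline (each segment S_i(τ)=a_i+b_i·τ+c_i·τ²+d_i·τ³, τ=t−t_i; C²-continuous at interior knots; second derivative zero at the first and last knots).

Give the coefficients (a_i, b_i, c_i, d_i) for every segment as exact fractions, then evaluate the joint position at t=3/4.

Δ: Δ0=5, Δ1=1, Δ2=-1
row 1: diag=4, rhs=-24; c'=1/4, d'=-6
row 2: denom=8−1·1/4=31/4; d'=(-12−1·-6)/(31/4)=-24/31
back: M2=-24/31
back: M1=-6−1/4·-24/31=-180/31
M: M0=0, M1=-180/31, M2=-24/31, M3=0
seg 0: a=-2, c=M0/2=0, d=(M1−M0)/(6·1)=-30/31, b=Δ0−h0·(2M0+M1)/6=185/31
seg 1: a=3, c=M1/2=-90/31, d=(M2−M1)/(6·1)=26/31, b=Δ1−h1·(2M1+M2)/6=95/31
seg 2: a=4, c=M2/2=-12/31, d=(M3−M2)/(6·3)=4/93, b=Δ2−h2·(2M2+M3)/6=-7/31
t_q=3/4 → seg 0, τ=3/4; S=-2+185/31·τ+0·τ²+-30/31·τ³=2051/992

  seg 0: a=-2 b=185/31 c=0 d=-30/31
  seg 1: a=3 b=95/31 c=-90/31 d=26/31
  seg 2: a=4 b=-7/31 c=-12/31 d=4/93
S(3/4) = 2051/992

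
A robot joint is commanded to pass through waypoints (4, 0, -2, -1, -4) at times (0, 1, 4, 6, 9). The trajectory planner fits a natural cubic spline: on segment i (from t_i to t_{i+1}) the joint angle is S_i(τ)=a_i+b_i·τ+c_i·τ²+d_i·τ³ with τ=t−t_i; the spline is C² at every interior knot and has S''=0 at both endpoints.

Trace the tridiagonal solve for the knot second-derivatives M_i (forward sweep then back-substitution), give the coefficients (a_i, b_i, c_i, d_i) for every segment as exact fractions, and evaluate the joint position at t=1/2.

  seg 0: a=4 b=-498/113 c=0 d=46/113
  seg 1: a=0 b=-360/113 c=138/113 d=-388/3051
  seg 2: a=-2 b=80/113 c=26/339 d=-245/2712
  seg 3: a=-1 b=-47/678 c=-631/1356 d=631/12204
S(1/2) = 835/452

Δ: Δ0=-4, Δ1=-2/3, Δ2=1/2, Δ3=-1
row 1: diag=8, rhs=20; c'=3/8, d'=5/2
row 2: denom=10−3·3/8=71/8; d'=(7−3·5/2)/(71/8)=-4/71
row 3: denom=10−2·16/71=678/71; d'=(-9−2·-4/71)/(678/71)=-631/678
back: M3=-631/678
back: M2=-4/71−16/71·-631/678=52/339
back: M1=5/2−3/8·52/339=276/113
M: M0=0, M1=276/113, M2=52/339, M3=-631/678, M4=0
seg 0: a=4, c=M0/2=0, d=(M1−M0)/(6·1)=46/113, b=Δ0−h0·(2M0+M1)/6=-498/113
seg 1: a=0, c=M1/2=138/113, d=(M2−M1)/(6·3)=-388/3051, b=Δ1−h1·(2M1+M2)/6=-360/113
seg 2: a=-2, c=M2/2=26/339, d=(M3−M2)/(6·2)=-245/2712, b=Δ2−h2·(2M2+M3)/6=80/113
seg 3: a=-1, c=M3/2=-631/1356, d=(M4−M3)/(6·3)=631/12204, b=Δ3−h3·(2M3+M4)/6=-47/678
t_q=1/2 → seg 0, τ=1/2; S=4+-498/113·τ+0·τ²+46/113·τ³=835/452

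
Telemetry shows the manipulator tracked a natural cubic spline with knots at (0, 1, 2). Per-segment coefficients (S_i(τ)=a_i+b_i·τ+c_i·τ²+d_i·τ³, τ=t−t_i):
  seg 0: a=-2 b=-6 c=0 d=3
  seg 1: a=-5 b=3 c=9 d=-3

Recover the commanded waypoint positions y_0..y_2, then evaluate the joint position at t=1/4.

y_0=-2 y_1=-5 y_2=4
S(1/4) = -221/64

y_0 = S_0(0) = a_0 = -2
y_1 = S_1(0) = a_1 = -5
y_2 = S_1(1) = 4
t_q=1/4 is in segment 0 (τ=1/4); S_0(τ)=-221/64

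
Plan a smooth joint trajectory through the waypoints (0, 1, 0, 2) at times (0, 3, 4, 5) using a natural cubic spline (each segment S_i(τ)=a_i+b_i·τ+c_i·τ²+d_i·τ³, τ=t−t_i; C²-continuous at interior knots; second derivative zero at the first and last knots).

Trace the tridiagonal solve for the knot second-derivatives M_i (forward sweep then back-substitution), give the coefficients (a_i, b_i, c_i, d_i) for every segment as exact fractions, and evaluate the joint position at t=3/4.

  seg 0: a=0 b=106/93 c=0 d=-25/279
  seg 1: a=1 b=-119/93 c=-25/31 d=101/93
  seg 2: a=0 b=34/93 c=76/31 d=-76/93
S(3/4) = 1621/1984

Δ: Δ0=1/3, Δ1=-1, Δ2=2
row 1: diag=8, rhs=-8; c'=1/8, d'=-1
row 2: denom=4−1·1/8=31/8; d'=(18−1·-1)/(31/8)=152/31
back: M2=152/31
back: M1=-1−1/8·152/31=-50/31
M: M0=0, M1=-50/31, M2=152/31, M3=0
seg 0: a=0, c=M0/2=0, d=(M1−M0)/(6·3)=-25/279, b=Δ0−h0·(2M0+M1)/6=106/93
seg 1: a=1, c=M1/2=-25/31, d=(M2−M1)/(6·1)=101/93, b=Δ1−h1·(2M1+M2)/6=-119/93
seg 2: a=0, c=M2/2=76/31, d=(M3−M2)/(6·1)=-76/93, b=Δ2−h2·(2M2+M3)/6=34/93
t_q=3/4 → seg 0, τ=3/4; S=0+106/93·τ+0·τ²+-25/279·τ³=1621/1984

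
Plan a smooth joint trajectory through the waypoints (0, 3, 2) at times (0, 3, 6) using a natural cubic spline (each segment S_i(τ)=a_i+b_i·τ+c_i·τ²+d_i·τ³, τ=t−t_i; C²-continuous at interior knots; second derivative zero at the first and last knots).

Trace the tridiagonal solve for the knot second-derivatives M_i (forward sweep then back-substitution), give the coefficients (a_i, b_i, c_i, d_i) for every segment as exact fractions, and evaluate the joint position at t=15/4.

Δ: Δ0=1, Δ1=-1/3
row 1: diag=12, rhs=-8; c'=1/4, d'=-2/3
back: M1=-2/3
M: M0=0, M1=-2/3, M2=0
seg 0: a=0, c=M0/2=0, d=(M1−M0)/(6·3)=-1/27, b=Δ0−h0·(2M0+M1)/6=4/3
seg 1: a=3, c=M1/2=-1/3, d=(M2−M1)/(6·3)=1/27, b=Δ1−h1·(2M1+M2)/6=1/3
t_q=15/4 → seg 1, τ=3/4; S=3+1/3·τ+-1/3·τ²+1/27·τ³=197/64

  seg 0: a=0 b=4/3 c=0 d=-1/27
  seg 1: a=3 b=1/3 c=-1/3 d=1/27
S(15/4) = 197/64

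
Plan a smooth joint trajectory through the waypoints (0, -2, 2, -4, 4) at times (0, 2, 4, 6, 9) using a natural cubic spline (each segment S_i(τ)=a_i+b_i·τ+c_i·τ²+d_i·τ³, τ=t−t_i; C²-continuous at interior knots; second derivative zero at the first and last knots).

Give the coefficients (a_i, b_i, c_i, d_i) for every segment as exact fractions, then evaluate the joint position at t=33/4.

Δ: Δ0=-1, Δ1=2, Δ2=-3, Δ3=8/3
row 1: diag=8, rhs=18; c'=1/4, d'=9/4
row 2: denom=8−2·1/4=15/2; d'=(-30−2·9/4)/(15/2)=-23/5
row 3: denom=10−2·4/15=142/15; d'=(34−2·-23/5)/(142/15)=324/71
back: M3=324/71
back: M2=-23/5−4/15·324/71=-413/71
back: M1=9/4−1/4·-413/71=263/71
M: M0=0, M1=263/71, M2=-413/71, M3=324/71, M4=0
seg 0: a=0, c=M0/2=0, d=(M1−M0)/(6·2)=263/852, b=Δ0−h0·(2M0+M1)/6=-476/213
seg 1: a=-2, c=M1/2=263/142, d=(M2−M1)/(6·2)=-169/213, b=Δ1−h1·(2M1+M2)/6=313/213
seg 2: a=2, c=M2/2=-413/142, d=(M3−M2)/(6·2)=737/852, b=Δ2−h2·(2M2+M3)/6=-137/213
seg 3: a=-4, c=M3/2=162/71, d=(M4−M3)/(6·3)=-18/71, b=Δ3−h3·(2M3+M4)/6=-404/213
t_q=33/4 → seg 3, τ=9/4; S=-4+-404/213·τ+162/71·τ²+-18/71·τ³=899/2272

  seg 0: a=0 b=-476/213 c=0 d=263/852
  seg 1: a=-2 b=313/213 c=263/142 d=-169/213
  seg 2: a=2 b=-137/213 c=-413/142 d=737/852
  seg 3: a=-4 b=-404/213 c=162/71 d=-18/71
S(33/4) = 899/2272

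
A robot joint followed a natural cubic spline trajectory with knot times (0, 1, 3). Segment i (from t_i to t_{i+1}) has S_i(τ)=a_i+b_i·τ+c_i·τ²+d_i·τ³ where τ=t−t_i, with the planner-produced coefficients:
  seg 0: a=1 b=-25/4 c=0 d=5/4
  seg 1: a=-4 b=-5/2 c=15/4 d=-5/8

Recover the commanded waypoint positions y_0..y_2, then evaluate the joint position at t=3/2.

y_0=1 y_1=-4 y_2=1
S(3/2) = -281/64

y_0 = S_0(0) = a_0 = 1
y_1 = S_1(0) = a_1 = -4
y_2 = S_1(2) = 1
t_q=3/2 is in segment 1 (τ=1/2); S_1(τ)=-281/64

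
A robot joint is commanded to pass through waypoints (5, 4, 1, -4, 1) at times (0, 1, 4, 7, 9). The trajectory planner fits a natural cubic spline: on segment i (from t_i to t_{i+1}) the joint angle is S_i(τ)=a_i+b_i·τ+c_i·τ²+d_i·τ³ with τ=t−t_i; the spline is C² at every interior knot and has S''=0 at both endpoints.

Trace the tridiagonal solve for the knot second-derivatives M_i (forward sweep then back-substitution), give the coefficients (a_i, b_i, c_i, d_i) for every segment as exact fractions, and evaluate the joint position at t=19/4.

Δ: Δ0=-1, Δ1=-1, Δ2=-5/3, Δ3=5/2
row 1: diag=8, rhs=0; c'=3/8, d'=0
row 2: denom=12−3·3/8=87/8; d'=(-4−3·0)/(87/8)=-32/87
row 3: denom=10−3·8/29=266/29; d'=(25−3·-32/87)/(266/29)=757/266
back: M3=757/266
back: M2=-32/87−8/29·757/266=-460/399
back: M1=0−3/8·-460/399=115/266
M: M0=0, M1=115/266, M2=-460/399, M3=757/266, M4=0
seg 0: a=5, c=M0/2=0, d=(M1−M0)/(6·1)=115/1596, b=Δ0−h0·(2M0+M1)/6=-1711/1596
seg 1: a=4, c=M1/2=115/532, d=(M2−M1)/(6·3)=-1265/14364, b=Δ1−h1·(2M1+M2)/6=-683/798
seg 2: a=1, c=M2/2=-230/399, d=(M3−M2)/(6·3)=3191/14364, b=Δ2−h2·(2M2+M3)/6=-3091/1596
seg 3: a=-4, c=M3/2=757/532, d=(M4−M3)/(6·2)=-757/3192, b=Δ3−h3·(2M3+M4)/6=481/798
t_q=19/4 → seg 2, τ=3/4; S=1+-3091/1596·τ+-230/399·τ²+3191/14364·τ³=-23257/34048

  seg 0: a=5 b=-1711/1596 c=0 d=115/1596
  seg 1: a=4 b=-683/798 c=115/532 d=-1265/14364
  seg 2: a=1 b=-3091/1596 c=-230/399 d=3191/14364
  seg 3: a=-4 b=481/798 c=757/532 d=-757/3192
S(19/4) = -23257/34048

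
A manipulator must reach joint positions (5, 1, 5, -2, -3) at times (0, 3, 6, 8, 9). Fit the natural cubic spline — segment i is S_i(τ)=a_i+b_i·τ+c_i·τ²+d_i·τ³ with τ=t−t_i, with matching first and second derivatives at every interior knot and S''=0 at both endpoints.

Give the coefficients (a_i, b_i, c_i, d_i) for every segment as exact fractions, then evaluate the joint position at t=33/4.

Δ: Δ0=-4/3, Δ1=4/3, Δ2=-7/2, Δ3=-1
row 1: diag=12, rhs=16; c'=1/4, d'=4/3
row 2: denom=10−3·1/4=37/4; d'=(-29−3·4/3)/(37/4)=-132/37
row 3: denom=6−2·8/37=206/37; d'=(15−2·-132/37)/(206/37)=819/206
back: M3=819/206
back: M2=-132/37−8/37·819/206=-456/103
back: M1=4/3−1/4·-456/103=754/309
M: M0=0, M1=754/309, M2=-456/103, M3=819/206, M4=0
seg 0: a=5, c=M0/2=0, d=(M1−M0)/(6·3)=377/2781, b=Δ0−h0·(2M0+M1)/6=-263/103
seg 1: a=1, c=M1/2=377/309, d=(M2−M1)/(6·3)=-1061/2781, b=Δ1−h1·(2M1+M2)/6=114/103
seg 2: a=5, c=M2/2=-228/103, d=(M3−M2)/(6·2)=577/824, b=Δ2−h2·(2M2+M3)/6=-193/103
seg 3: a=-2, c=M3/2=819/412, d=(M4−M3)/(6·1)=-273/412, b=Δ3−h3·(2M3+M4)/6=-479/206
t_q=33/4 → seg 3, τ=1/4; S=-2+-479/206·τ+819/412·τ²+-273/412·τ³=-65061/26368

  seg 0: a=5 b=-263/103 c=0 d=377/2781
  seg 1: a=1 b=114/103 c=377/309 d=-1061/2781
  seg 2: a=5 b=-193/103 c=-228/103 d=577/824
  seg 3: a=-2 b=-479/206 c=819/412 d=-273/412
S(33/4) = -65061/26368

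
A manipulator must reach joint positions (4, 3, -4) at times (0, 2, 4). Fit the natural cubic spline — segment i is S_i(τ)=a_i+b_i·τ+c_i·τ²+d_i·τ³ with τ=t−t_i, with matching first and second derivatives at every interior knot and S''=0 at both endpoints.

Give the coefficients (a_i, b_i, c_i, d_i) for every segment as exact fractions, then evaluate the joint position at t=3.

  seg 0: a=4 b=1/4 c=0 d=-3/16
  seg 1: a=3 b=-2 c=-9/8 d=3/16
S(3) = 1/16

Δ: Δ0=-1/2, Δ1=-7/2
row 1: diag=8, rhs=-18; c'=1/4, d'=-9/4
back: M1=-9/4
M: M0=0, M1=-9/4, M2=0
seg 0: a=4, c=M0/2=0, d=(M1−M0)/(6·2)=-3/16, b=Δ0−h0·(2M0+M1)/6=1/4
seg 1: a=3, c=M1/2=-9/8, d=(M2−M1)/(6·2)=3/16, b=Δ1−h1·(2M1+M2)/6=-2
t_q=3 → seg 1, τ=1; S=3+-2·τ+-9/8·τ²+3/16·τ³=1/16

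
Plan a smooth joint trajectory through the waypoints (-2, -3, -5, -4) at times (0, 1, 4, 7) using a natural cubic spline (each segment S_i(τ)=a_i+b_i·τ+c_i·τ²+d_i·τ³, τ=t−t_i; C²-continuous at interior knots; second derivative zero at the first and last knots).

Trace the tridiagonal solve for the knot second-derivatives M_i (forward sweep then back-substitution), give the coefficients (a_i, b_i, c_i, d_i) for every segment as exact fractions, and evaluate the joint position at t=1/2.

  seg 0: a=-2 b=-88/87 c=0 d=1/87
  seg 1: a=-3 b=-85/87 c=1/29 d=2/87
  seg 2: a=-5 b=-13/87 c=7/29 d=-7/261
S(1/2) = -581/232

Δ: Δ0=-1, Δ1=-2/3, Δ2=1/3
row 1: diag=8, rhs=2; c'=3/8, d'=1/4
row 2: denom=12−3·3/8=87/8; d'=(6−3·1/4)/(87/8)=14/29
back: M2=14/29
back: M1=1/4−3/8·14/29=2/29
M: M0=0, M1=2/29, M2=14/29, M3=0
seg 0: a=-2, c=M0/2=0, d=(M1−M0)/(6·1)=1/87, b=Δ0−h0·(2M0+M1)/6=-88/87
seg 1: a=-3, c=M1/2=1/29, d=(M2−M1)/(6·3)=2/87, b=Δ1−h1·(2M1+M2)/6=-85/87
seg 2: a=-5, c=M2/2=7/29, d=(M3−M2)/(6·3)=-7/261, b=Δ2−h2·(2M2+M3)/6=-13/87
t_q=1/2 → seg 0, τ=1/2; S=-2+-88/87·τ+0·τ²+1/87·τ³=-581/232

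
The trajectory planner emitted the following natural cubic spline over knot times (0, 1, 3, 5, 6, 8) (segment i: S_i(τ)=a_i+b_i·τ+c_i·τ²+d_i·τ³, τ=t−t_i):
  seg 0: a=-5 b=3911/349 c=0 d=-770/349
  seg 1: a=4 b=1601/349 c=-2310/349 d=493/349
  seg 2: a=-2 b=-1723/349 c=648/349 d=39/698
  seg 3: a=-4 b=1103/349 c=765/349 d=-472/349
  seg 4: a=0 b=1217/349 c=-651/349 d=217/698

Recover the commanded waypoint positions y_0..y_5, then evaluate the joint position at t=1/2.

y_0 = S_0(0) = a_0 = -5
y_1 = S_1(0) = a_1 = 4
y_2 = S_2(0) = a_2 = -2
y_3 = S_3(0) = a_3 = -4
y_4 = S_4(0) = a_4 = 0
y_5 = S_4(2) = 2
t_q=1/2 is in segment 0 (τ=1/2); S_0(τ)=457/1396

y_0=-5 y_1=4 y_2=-2 y_3=-4 y_4=0 y_5=2
S(1/2) = 457/1396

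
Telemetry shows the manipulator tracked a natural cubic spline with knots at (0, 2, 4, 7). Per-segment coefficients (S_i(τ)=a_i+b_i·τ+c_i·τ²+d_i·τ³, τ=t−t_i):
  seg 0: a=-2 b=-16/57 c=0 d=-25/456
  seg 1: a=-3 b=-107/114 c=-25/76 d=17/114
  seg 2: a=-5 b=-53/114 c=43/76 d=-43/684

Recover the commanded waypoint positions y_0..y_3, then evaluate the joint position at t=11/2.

y_0=-2 y_1=-3 y_2=-5 y_3=-3
S(11/2) = -2819/608

y_0 = S_0(0) = a_0 = -2
y_1 = S_1(0) = a_1 = -3
y_2 = S_2(0) = a_2 = -5
y_3 = S_2(3) = -3
t_q=11/2 is in segment 2 (τ=3/2); S_2(τ)=-2819/608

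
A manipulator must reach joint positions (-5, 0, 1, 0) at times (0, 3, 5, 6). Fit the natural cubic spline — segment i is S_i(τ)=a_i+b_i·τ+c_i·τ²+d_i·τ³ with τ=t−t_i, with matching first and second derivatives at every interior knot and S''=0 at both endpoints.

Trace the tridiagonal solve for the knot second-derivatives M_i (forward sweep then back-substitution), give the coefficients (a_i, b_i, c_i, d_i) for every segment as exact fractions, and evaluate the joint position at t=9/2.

Δ: Δ0=5/3, Δ1=1/2, Δ2=-1
row 1: diag=10, rhs=-7; c'=1/5, d'=-7/10
row 2: denom=6−2·1/5=28/5; d'=(-9−2·-7/10)/(28/5)=-19/14
back: M2=-19/14
back: M1=-7/10−1/5·-19/14=-3/7
M: M0=0, M1=-3/7, M2=-19/14, M3=0
seg 0: a=-5, c=M0/2=0, d=(M1−M0)/(6·3)=-1/42, b=Δ0−h0·(2M0+M1)/6=79/42
seg 1: a=0, c=M1/2=-3/14, d=(M2−M1)/(6·2)=-13/168, b=Δ1−h1·(2M1+M2)/6=26/21
seg 2: a=1, c=M2/2=-19/28, d=(M3−M2)/(6·1)=19/84, b=Δ2−h2·(2M2+M3)/6=-23/42
t_q=9/2 → seg 1, τ=3/2; S=0+26/21·τ+-3/14·τ²+-13/168·τ³=499/448

  seg 0: a=-5 b=79/42 c=0 d=-1/42
  seg 1: a=0 b=26/21 c=-3/14 d=-13/168
  seg 2: a=1 b=-23/42 c=-19/28 d=19/84
S(9/2) = 499/448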